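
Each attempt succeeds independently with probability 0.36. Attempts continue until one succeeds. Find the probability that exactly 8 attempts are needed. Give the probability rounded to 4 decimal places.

0.0158

Geometric (trials to first success), p = 0.36.
P(Y = 8) = (1−p)^7 · p = 0.04398 · 0.36 = 0.015833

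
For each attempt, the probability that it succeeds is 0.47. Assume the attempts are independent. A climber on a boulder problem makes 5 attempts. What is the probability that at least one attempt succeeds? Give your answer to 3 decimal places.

0.958

P(at least one) = 1 − P(none) = 1 − (1 − 0.47)^5
= 1 − 0.04182 = 0.95818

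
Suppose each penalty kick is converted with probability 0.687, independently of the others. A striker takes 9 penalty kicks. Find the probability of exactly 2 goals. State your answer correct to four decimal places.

X ~ Binomial(n=9, p=0.687).
P(X=2) = C(9,2) · p^2 · (1−p)^7
= 36 · 0.47197 · 0.00029431 = 0.005001

0.0050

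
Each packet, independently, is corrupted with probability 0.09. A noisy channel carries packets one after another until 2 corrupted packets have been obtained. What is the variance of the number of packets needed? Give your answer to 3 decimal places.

Y = total packets until the second success; negative binomial with r=2, p=0.09.
Var(Y) = r(1−p)/p² = 2·0.91 / 0.09² = 224.69136

224.691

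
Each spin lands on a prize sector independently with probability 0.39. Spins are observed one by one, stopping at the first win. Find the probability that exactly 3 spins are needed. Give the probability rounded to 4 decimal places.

Geometric (trials to first success), p = 0.39.
P(Y = 3) = (1−p)^2 · p = 0.3721 · 0.39 = 0.145119

0.1451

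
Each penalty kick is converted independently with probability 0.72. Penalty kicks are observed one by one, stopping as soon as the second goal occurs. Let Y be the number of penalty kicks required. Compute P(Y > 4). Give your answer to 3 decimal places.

Needing more than 4 penalty kicks ⇔ fewer than 2 successes in the first 4. With X ~ Binomial(4, 0.72), P(Y > 4) = P(X ≤ 1).
  k=0: C(4,0)·0.72^0·0.28^4 = 0.00615
  k=1: C(4,1)·0.72^1·0.28^3 = 0.06322
P(X ≤ 1) = 0.06937

0.069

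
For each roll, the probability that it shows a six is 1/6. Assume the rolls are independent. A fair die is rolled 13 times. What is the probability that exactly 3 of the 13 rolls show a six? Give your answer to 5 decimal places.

X ~ Binomial(n=13, p=0.166667).
P(X=3) = C(13,3) · p^3 · (1−p)^10
= 286 · 0.0046296 · 0.16151 = 0.2138454

0.21385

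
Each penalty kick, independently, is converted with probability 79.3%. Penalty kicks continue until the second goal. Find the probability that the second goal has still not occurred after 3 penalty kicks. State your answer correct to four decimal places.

0.1108

Needing more than 3 penalty kicks ⇔ fewer than 2 successes in the first 3. With X ~ Binomial(3, 0.793), P(Y > 3) = P(X ≤ 1).
  k=0: C(3,0)·0.793^0·0.207^3 = 0.008870
  k=1: C(3,1)·0.793^1·0.207^2 = 0.101938
P(X ≤ 1) = 0.110808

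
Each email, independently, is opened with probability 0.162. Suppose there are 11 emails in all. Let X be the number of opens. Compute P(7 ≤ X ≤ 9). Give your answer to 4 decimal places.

0.0005

X ~ Binomial(11, 0.162); P(7 ≤ X ≤ 9) = Σ C(11,k) p^k (1−p)^(11−k) over k:
  k=7: C(11,7)·0.162^7·0.838^4 = 0.000477
  k=8: C(11,8)·0.162^8·0.838^3 = 0.000046
  k=9: C(11,9)·0.162^9·0.838^2 = 0.000003
Total = 0.000526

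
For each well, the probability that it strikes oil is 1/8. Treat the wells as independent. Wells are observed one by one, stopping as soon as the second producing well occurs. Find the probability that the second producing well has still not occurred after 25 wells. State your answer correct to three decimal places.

0.162

Needing more than 25 wells ⇔ fewer than 2 successes in the first 25. With X ~ Binomial(25, 0.125), P(Y > 25) = P(X ≤ 1).
  k=0: C(25,0)·0.125^0·0.875^25 = 0.03550
  k=1: C(25,1)·0.125^1·0.875^24 = 0.12678
P(X ≤ 1) = 0.16228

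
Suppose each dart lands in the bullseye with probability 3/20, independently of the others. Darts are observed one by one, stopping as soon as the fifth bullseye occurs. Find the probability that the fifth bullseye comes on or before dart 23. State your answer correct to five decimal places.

Finishing within 23 darts ⇔ at least 5 successes in the first 23. With X ~ Binomial(23, 0.15), P(Y ≤ 23) = 1 − P(X ≤ 4).
  k=0: C(23,0)·0.15^0·0.85^23 = 0.0238032
  k=1: C(23,1)·0.15^1·0.85^22 = 0.0966130
  k=2: C(23,2)·0.15^2·0.85^21 = 0.1875428
  k=3: C(23,3)·0.15^3·0.85^20 = 0.2316706
  k=4: C(23,4)·0.15^4·0.85^19 = 0.2044152
1 − 0.7440448 = 0.2559552

0.25596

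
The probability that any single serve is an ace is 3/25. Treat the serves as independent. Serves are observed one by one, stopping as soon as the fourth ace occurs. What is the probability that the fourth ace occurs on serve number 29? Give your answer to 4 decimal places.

0.0278

Y = trial on which the fourth success occurs; negative binomial, r=4, p=0.12.
P(Y=29) = C(28,3) · p^4 · (1−p)^25
= 3276 · 0.00020736 · 0.040932 = 0.027806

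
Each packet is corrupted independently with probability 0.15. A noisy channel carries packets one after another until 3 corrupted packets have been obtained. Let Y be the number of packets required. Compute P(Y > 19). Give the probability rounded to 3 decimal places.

0.441

Needing more than 19 packets ⇔ fewer than 3 successes in the first 19. With X ~ Binomial(19, 0.15), P(Y > 19) = P(X ≤ 2).
  k=0: C(19,0)·0.15^0·0.85^19 = 0.04560
  k=1: C(19,1)·0.15^1·0.85^18 = 0.15289
  k=2: C(19,2)·0.15^2·0.85^17 = 0.24283
P(X ≤ 2) = 0.44132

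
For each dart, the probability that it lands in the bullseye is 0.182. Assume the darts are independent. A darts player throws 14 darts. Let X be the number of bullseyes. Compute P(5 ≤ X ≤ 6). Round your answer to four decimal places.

0.0874

X ~ Binomial(14, 0.182); P(5 ≤ X ≤ 6) = Σ C(14,k) p^k (1−p)^(14−k) over k:
  k=5: C(14,5)·0.182^5·0.818^9 = 0.065554
  k=6: C(14,6)·0.182^6·0.818^8 = 0.021878
Total = 0.087432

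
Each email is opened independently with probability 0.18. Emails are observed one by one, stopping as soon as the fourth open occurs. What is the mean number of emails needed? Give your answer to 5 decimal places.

Y = total emails until the fourth success; negative binomial with r=4, p=0.18.
E[Y] = r / p = 4 / 0.18 = 22.2222222

22.22222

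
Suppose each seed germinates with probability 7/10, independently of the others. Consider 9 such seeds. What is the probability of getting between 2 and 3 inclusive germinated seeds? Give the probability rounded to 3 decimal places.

X ~ Binomial(9, 0.70); P(2 ≤ X ≤ 3) = Σ C(9,k) p^k (1−p)^(9−k) over k:
  k=2: C(9,2)·0.70^2·0.30^7 = 0.00386
  k=3: C(9,3)·0.70^3·0.30^6 = 0.02100
Total = 0.02486

0.025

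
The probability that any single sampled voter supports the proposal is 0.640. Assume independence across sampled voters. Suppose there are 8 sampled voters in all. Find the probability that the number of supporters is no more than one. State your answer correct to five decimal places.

X ~ Binomial(8, 0.64); P(X ≤ 1) = Σ C(8,k) p^k (1−p)^(8−k) over k:
  k=0: C(8,0)·0.64^0·0.36^8 = 0.0002821
  k=1: C(8,1)·0.64^1·0.36^7 = 0.0040122
Total = 0.0042944

0.00429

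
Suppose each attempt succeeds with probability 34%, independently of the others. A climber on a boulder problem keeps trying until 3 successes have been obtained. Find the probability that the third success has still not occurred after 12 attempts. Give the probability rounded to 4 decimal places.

Needing more than 12 attempts ⇔ fewer than 3 successes in the first 12. With X ~ Binomial(12, 0.34), P(Y > 12) = P(X ≤ 2).
  k=0: C(12,0)·0.34^0·0.66^12 = 0.006832
  k=1: C(12,1)·0.34^1·0.66^11 = 0.042232
  k=2: C(12,2)·0.34^2·0.66^10 = 0.119658
P(X ≤ 2) = 0.168722

0.1687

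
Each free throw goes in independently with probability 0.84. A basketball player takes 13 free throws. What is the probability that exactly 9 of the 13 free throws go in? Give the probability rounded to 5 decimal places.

0.09757

X ~ Binomial(n=13, p=0.84).
P(X=9) = C(13,9) · p^9 · (1−p)^4
= 715 · 0.20822 · 0.00065536 = 0.0975662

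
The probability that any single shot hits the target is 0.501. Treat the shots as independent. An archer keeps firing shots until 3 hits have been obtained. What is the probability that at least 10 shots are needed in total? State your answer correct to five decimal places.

0.08886

Needing more than 9 shots ⇔ fewer than 3 successes in the first 9. With X ~ Binomial(9, 0.501), P(Y > 9) = P(X ≤ 2).
  k=0: C(9,0)·0.501^0·0.499^9 = 0.0019182
  k=1: C(9,1)·0.501^1·0.499^8 = 0.0173334
  k=2: C(9,2)·0.501^2·0.499^7 = 0.0696116
P(X ≤ 2) = 0.0888633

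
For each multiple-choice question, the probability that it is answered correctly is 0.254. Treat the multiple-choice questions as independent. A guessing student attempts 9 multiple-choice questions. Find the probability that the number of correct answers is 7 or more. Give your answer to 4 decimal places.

0.0015

X ~ Binomial(9, 0.254); P(X ≥ 7) = Σ C(9,k) p^k (1−p)^(9−k) over k:
  k=7: C(9,7)·0.254^7·0.746^2 = 0.001367
  k=8: C(9,8)·0.254^8·0.746^1 = 0.000116
  k=9: C(9,9)·0.254^9·0.746^0 = 0.000004
Total = 0.001487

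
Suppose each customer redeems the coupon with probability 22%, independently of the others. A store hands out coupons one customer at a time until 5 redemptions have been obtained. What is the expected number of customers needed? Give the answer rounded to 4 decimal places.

Y = total customers until the fifth success; negative binomial with r=5, p=0.22.
E[Y] = r / p = 5 / 0.22 = 22.727273

22.7273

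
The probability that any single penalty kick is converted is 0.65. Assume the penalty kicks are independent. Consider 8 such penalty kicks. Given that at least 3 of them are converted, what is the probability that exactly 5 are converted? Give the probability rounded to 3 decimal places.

X ~ Binomial(8, 0.65). Want P(X=5 | X≥3) = P(X=5) / P(X≥3).
P(X=5) = C(8,5)·0.65^5·0.35^3 = 0.27859
P(X≥3) = 1 − 0.00023 − 0.00335 − 0.02175 = 0.97468
Ratio = 0.27859 / 0.97468 = 0.28582

0.286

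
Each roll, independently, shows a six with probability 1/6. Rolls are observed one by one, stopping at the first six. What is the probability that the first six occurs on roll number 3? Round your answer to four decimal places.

0.1157

Geometric (trials to first success), p = 0.166667.
P(Y = 3) = (1−p)^2 · p = 0.69444 · 0.166667 = 0.115741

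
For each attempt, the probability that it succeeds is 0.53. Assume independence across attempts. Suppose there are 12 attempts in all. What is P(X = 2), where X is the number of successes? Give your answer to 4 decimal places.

X ~ Binomial(n=12, p=0.53).
P(X=2) = C(12,2) · p^2 · (1−p)^10
= 66 · 0.2809 · 0.00052599 = 0.009752

0.0098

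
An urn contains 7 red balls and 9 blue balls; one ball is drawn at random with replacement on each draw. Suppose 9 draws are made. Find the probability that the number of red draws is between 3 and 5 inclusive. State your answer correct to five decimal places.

0.68496

X ~ Binomial(9, 0.4375); P(3 ≤ X ≤ 5) = Σ C(9,k) p^k (1−p)^(9−k) over k:
  k=3: C(9,3)·0.4375^3·0.5625^6 = 0.2228172
  k=4: C(9,4)·0.4375^4·0.5625^5 = 0.2599533
  k=5: C(9,5)·0.4375^5·0.5625^4 = 0.2021859
Total = 0.6849564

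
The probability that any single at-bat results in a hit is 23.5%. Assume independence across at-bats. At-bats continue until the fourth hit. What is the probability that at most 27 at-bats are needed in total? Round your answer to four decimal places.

0.9081

Finishing within 27 at-bats ⇔ at least 4 successes in the first 27. With X ~ Binomial(27, 0.235), P(Y ≤ 27) = 1 − P(X ≤ 3).
  k=0: C(27,0)·0.235^0·0.765^27 = 0.000723
  k=1: C(27,1)·0.235^1·0.765^26 = 0.005993
  k=2: C(27,2)·0.235^2·0.765^25 = 0.023932
  k=3: C(27,3)·0.235^3·0.765^24 = 0.061264
1 − 0.091911 = 0.908089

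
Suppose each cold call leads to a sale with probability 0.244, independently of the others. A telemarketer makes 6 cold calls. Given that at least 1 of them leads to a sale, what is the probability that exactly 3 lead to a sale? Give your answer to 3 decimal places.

X ~ Binomial(6, 0.244). Want P(X=3 | X≥1) = P(X=3) / P(X≥1).
P(X=3) = C(6,3)·0.244^3·0.756^3 = 0.12554
P(X≥1) = 1 − 0.18669 = 0.81331
Ratio = 0.12554 / 0.81331 = 0.15435

0.154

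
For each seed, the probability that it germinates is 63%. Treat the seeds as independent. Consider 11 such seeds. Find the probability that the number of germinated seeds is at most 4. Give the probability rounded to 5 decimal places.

X ~ Binomial(11, 0.63); P(X ≤ 4) = Σ C(11,k) p^k (1−p)^(11−k) over k:
  k=0: C(11,0)·0.63^0·0.37^11 = 0.0000178
  k=1: C(11,1)·0.63^1·0.37^10 = 0.0003332
  k=2: C(11,2)·0.63^2·0.37^9 = 0.0028370
  k=3: C(11,3)·0.63^3·0.37^8 = 0.0144917
  k=4: C(11,4)·0.63^4·0.37^7 = 0.0493501
Total = 0.0670298

0.06703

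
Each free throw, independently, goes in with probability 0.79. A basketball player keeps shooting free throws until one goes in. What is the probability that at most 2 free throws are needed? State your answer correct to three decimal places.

0.956

Y = number of free throws to the first success; geometric, p = 0.79.
P(Y ≤ 2) = 1 − (1−p)^2 = 1 − 0.04410 = 0.95590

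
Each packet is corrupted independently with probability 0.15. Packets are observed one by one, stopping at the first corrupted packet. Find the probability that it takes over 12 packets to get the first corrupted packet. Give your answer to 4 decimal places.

0.1422

Y = number of packets to the first success; geometric, p = 0.15.
P(Y > 12) = P(first 12 all fail) = (1−p)^12 = 0.142242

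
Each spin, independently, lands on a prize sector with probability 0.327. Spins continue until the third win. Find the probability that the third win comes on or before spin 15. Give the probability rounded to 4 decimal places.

Finishing within 15 spins ⇔ at least 3 successes in the first 15. With X ~ Binomial(15, 0.327), P(Y ≤ 15) = 1 − P(X ≤ 2).
  k=0: C(15,0)·0.327^0·0.673^15 = 0.002632
  k=1: C(15,1)·0.327^1·0.673^14 = 0.019180
  k=2: C(15,2)·0.327^2·0.673^13 = 0.065235
1 − 0.087047 = 0.912953

0.9130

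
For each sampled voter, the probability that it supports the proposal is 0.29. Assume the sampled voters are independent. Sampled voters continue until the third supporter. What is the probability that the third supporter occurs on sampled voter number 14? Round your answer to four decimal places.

0.0440

Y = trial on which the third success occurs; negative binomial, r=3, p=0.29.
P(Y=14) = C(13,2) · p^3 · (1−p)^11
= 78 · 0.024389 · 0.023112 = 0.043967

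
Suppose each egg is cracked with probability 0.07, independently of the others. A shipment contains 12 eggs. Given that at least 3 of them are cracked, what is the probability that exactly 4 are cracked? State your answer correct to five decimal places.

X ~ Binomial(12, 0.07). Want P(X=4 | X≥3) = P(X=4) / P(X≥3).
P(X=4) = C(12,4)·0.07^4·0.93^8 = 0.0066506
P(X≥3) = 1 − 0.4185963 − 0.3780870 − 0.1565199 = 0.0467968
Ratio = 0.0066506 / 0.0467968 = 0.1421165

0.14212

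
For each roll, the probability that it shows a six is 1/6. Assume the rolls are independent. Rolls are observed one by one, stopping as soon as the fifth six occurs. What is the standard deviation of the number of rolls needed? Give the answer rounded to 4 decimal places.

Y = total rolls until the fifth success; negative binomial with r=5, p=0.166667.
SD(Y) = √[r(1−p)/p²] = √(150.000000) = 12.247449

12.2474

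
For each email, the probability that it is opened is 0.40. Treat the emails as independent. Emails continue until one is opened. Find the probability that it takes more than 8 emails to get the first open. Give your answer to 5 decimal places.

0.01680

Y = number of emails to the first success; geometric, p = 0.40.
P(Y > 8) = P(first 8 all fail) = (1−p)^8 = 0.0167962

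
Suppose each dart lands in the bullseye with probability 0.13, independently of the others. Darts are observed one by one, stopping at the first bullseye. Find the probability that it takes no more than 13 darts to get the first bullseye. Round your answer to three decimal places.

Y = number of darts to the first success; geometric, p = 0.13.
P(Y ≤ 13) = 1 − (1−p)^13 = 1 − 0.16359 = 0.83641

0.836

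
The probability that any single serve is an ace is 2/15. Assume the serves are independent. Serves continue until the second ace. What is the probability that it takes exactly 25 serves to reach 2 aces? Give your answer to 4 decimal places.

Y = trial on which the second success occurs; negative binomial, r=2, p=0.133333.
P(Y=25) = C(24,1) · p^2 · (1−p)^23
= 24 · 0.017778 · 0.037205 = 0.015874

0.0159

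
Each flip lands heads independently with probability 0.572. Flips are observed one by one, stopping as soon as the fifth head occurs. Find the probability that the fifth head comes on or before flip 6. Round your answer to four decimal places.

0.1923

Finishing within 6 flips ⇔ at least 5 successes in the first 6. With X ~ Binomial(6, 0.572), P(Y ≤ 6) = 1 − P(X ≤ 4).
  k=0: C(6,0)·0.572^0·0.428^6 = 0.006147
  k=1: C(6,1)·0.572^1·0.428^5 = 0.049291
  k=2: C(6,2)·0.572^2·0.428^4 = 0.164687
  k=3: C(6,3)·0.572^3·0.428^3 = 0.293460
  k=4: C(6,4)·0.572^4·0.428^2 = 0.294146
1 − 0.807731 = 0.192269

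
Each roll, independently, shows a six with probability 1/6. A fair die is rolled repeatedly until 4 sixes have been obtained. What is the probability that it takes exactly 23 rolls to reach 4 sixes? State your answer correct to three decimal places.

Y = trial on which the fourth success occurs; negative binomial, r=4, p=0.166667.
P(Y=23) = C(22,3) · p^4 · (1−p)^19
= 1540 · 0.0007716 · 0.031301 = 0.03719

0.037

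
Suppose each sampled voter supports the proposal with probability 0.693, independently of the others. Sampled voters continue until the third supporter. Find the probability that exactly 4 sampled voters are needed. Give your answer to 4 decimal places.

Y = trial on which the third success occurs; negative binomial, r=3, p=0.693.
P(Y=4) = C(3,2) · p^3 · (1−p)^1
= 3 · 0.33281 · 0.307 = 0.306520

0.3065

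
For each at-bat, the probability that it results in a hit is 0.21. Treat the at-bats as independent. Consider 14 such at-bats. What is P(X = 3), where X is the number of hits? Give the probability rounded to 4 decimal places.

0.2521

X ~ Binomial(n=14, p=0.21).
P(X=3) = C(14,3) · p^3 · (1−p)^11
= 364 · 0.009261 · 0.074799 = 0.252149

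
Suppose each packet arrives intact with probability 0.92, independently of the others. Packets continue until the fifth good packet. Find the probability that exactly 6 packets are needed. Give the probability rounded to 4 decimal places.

0.2636

Y = trial on which the fifth success occurs; negative binomial, r=5, p=0.92.
P(Y=6) = C(5,4) · p^5 · (1−p)^1
= 5 · 0.65908 · 0.08 = 0.263633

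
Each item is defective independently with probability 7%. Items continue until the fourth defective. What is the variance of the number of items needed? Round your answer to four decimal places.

759.1837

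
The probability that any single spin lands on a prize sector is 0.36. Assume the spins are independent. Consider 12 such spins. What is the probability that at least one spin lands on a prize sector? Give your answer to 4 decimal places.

0.9953

P(at least one) = 1 − P(none) = 1 − (1 − 0.36)^12
= 1 − 0.004722 = 0.995278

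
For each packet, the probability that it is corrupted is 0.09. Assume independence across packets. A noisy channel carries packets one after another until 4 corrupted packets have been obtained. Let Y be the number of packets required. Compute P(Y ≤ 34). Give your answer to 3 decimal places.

0.367

Finishing within 34 packets ⇔ at least 4 successes in the first 34. With X ~ Binomial(34, 0.09), P(Y ≤ 34) = 1 − P(X ≤ 3).
  k=0: C(34,0)·0.09^0·0.91^34 = 0.04050
  k=1: C(34,1)·0.09^1·0.91^33 = 0.13617
  k=2: C(34,2)·0.09^2·0.91^32 = 0.22221
  k=3: C(34,3)·0.09^3·0.91^31 = 0.23442
1 − 0.63331 = 0.36669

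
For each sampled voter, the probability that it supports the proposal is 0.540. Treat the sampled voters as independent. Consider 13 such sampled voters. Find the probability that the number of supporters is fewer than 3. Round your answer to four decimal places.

X ~ Binomial(13, 0.54); P(X ≤ 2) = Σ C(13,k) p^k (1−p)^(13−k) over k:
  k=0: C(13,0)·0.54^0·0.46^13 = 0.000041
  k=1: C(13,1)·0.54^1·0.46^12 = 0.000630
  k=2: C(13,2)·0.54^2·0.46^11 = 0.004438
Total = 0.005110

0.0051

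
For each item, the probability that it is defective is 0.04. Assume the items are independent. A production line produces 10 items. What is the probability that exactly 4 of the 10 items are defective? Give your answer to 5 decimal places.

X ~ Binomial(n=10, p=0.04).
P(X=4) = C(10,4) · p^4 · (1−p)^6
= 210 · 2.56e-06 · 0.78276 = 0.0004208

0.00042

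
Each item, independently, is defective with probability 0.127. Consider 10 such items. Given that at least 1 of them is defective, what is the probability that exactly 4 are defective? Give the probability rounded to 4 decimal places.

X ~ Binomial(10, 0.127). Want P(X=4 | X≥1) = P(X=4) / P(X≥1).
P(X=4) = C(10,4)·0.127^4·0.873^6 = 0.024184
P(X≥1) = 1 − 0.257124 = 0.742876
Ratio = 0.024184 / 0.742876 = 0.032554

0.0326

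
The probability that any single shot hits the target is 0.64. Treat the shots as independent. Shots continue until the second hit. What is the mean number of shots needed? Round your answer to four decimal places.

Y = total shots until the second success; negative binomial with r=2, p=0.64.
E[Y] = r / p = 2 / 0.64 = 3.125000

3.1250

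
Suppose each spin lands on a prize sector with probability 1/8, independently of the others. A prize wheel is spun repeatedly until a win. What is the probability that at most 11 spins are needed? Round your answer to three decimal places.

Y = number of spins to the first success; geometric, p = 0.125.
P(Y ≤ 11) = 1 − (1−p)^11 = 1 − 0.23019 = 0.76981

0.770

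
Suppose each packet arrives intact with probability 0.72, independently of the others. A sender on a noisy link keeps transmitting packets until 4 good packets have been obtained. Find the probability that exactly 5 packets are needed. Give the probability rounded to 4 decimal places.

0.3010

Y = trial on which the fourth success occurs; negative binomial, r=4, p=0.72.
P(Y=5) = C(4,3) · p^4 · (1−p)^1
= 4 · 0.26874 · 0.28 = 0.300987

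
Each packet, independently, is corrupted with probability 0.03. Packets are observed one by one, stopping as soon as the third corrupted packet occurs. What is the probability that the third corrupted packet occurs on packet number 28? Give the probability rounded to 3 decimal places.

Y = trial on which the third success occurs; negative binomial, r=3, p=0.03.
P(Y=28) = C(27,2) · p^3 · (1−p)^25
= 351 · 2.7e-05 · 0.46697 = 0.00443

0.004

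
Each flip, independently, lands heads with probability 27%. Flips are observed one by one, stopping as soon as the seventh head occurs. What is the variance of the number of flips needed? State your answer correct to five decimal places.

70.09602

Y = total flips until the seventh success; negative binomial with r=7, p=0.27.
Var(Y) = r(1−p)/p² = 7·0.73 / 0.27² = 70.0960219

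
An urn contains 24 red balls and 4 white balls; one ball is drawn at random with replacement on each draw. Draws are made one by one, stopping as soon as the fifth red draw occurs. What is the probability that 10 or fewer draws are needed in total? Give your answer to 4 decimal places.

0.9989

Finishing within 10 draws ⇔ at least 5 successes in the first 10. With X ~ Binomial(10, 0.857143), P(Y ≤ 10) = 1 − P(X ≤ 4).
  k=0: C(10,0)·0.857143^0·0.142857^10 = 0.000000
  k=1: C(10,1)·0.857143^1·0.142857^9 = 0.000000
  k=2: C(10,2)·0.857143^2·0.142857^8 = 0.000006
  k=3: C(10,3)·0.857143^3·0.142857^7 = 0.000092
  k=4: C(10,4)·0.857143^4·0.142857^6 = 0.000963
1 − 0.001061 = 0.998939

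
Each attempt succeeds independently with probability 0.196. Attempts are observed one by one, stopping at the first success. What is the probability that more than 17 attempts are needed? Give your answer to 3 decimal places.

0.025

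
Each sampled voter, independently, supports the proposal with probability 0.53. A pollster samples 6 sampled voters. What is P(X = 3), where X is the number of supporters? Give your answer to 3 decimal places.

0.309

X ~ Binomial(n=6, p=0.53).
P(X=3) = C(6,3) · p^3 · (1−p)^3
= 20 · 0.14888 · 0.10382 = 0.30914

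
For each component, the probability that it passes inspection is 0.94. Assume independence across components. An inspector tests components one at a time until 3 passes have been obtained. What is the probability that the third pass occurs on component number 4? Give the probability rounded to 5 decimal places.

0.14951

Y = trial on which the third success occurs; negative binomial, r=3, p=0.94.
P(Y=4) = C(3,2) · p^3 · (1−p)^1
= 3 · 0.83058 · 0.06 = 0.1495051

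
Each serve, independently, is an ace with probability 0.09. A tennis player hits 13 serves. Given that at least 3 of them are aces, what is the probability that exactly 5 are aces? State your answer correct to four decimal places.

X ~ Binomial(13, 0.09). Want P(X=5 | X≥3) = P(X=5) / P(X≥3).
P(X=5) = C(13,5)·0.09^5·0.91^8 = 0.003574
P(X≥3) = 1 − 0.293453 − 0.377296 − 0.223890 = 0.105361
Ratio = 0.003574 / 0.105361 = 0.033919

0.0339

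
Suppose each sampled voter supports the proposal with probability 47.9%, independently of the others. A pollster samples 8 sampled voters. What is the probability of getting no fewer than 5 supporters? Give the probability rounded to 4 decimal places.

0.3184

X ~ Binomial(8, 0.479); P(X ≥ 5) = Σ C(8,k) p^k (1−p)^(8−k) over k:
  k=5: C(8,5)·0.479^5·0.521^3 = 0.199700
  k=6: C(8,6)·0.479^6·0.521^2 = 0.091801
  k=7: C(8,7)·0.479^7·0.521^1 = 0.024114
  k=8: C(8,8)·0.479^8·0.521^0 = 0.002771
Total = 0.318387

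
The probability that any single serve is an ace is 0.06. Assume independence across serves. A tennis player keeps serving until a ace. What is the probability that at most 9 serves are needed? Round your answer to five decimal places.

0.42701

Y = number of serves to the first success; geometric, p = 0.06.
P(Y ≤ 9) = 1 − (1−p)^9 = 1 − 0.5729948 = 0.4270052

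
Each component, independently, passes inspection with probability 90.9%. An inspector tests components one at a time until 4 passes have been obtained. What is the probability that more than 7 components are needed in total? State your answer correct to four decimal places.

Needing more than 7 components ⇔ fewer than 4 successes in the first 7. With X ~ Binomial(7, 0.909), P(Y > 7) = P(X ≤ 3).
  k=0: C(7,0)·0.909^0·0.091^7 = 0.000000
  k=1: C(7,1)·0.909^1·0.091^6 = 0.000004
  k=2: C(7,2)·0.909^2·0.091^5 = 0.000108
  k=3: C(7,3)·0.909^3·0.091^4 = 0.001803
P(X ≤ 3) = 0.001915

0.0019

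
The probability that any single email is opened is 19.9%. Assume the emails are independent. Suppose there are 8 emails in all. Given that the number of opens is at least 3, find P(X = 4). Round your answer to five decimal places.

X ~ Binomial(8, 0.199). Want P(X=4 | X≥3) = P(X=4) / P(X≥3).
P(X=4) = C(8,4)·0.199^4·0.801^4 = 0.0451898
P(X≥3) = 1 − 0.1694572 − 0.3367989 − 0.2928595 = 0.2008844
Ratio = 0.0451898 / 0.2008844 = 0.2249543

0.22495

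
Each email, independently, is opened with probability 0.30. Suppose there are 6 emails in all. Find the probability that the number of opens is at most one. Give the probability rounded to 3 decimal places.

0.420

X ~ Binomial(6, 0.30); P(X ≤ 1) = Σ C(6,k) p^k (1−p)^(6−k) over k:
  k=0: C(6,0)·0.30^0·0.70^6 = 0.11765
  k=1: C(6,1)·0.30^1·0.70^5 = 0.30253
Total = 0.42018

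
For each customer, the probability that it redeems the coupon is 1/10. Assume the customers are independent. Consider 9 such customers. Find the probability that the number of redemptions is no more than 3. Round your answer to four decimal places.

0.9917

X ~ Binomial(9, 0.10); P(X ≤ 3) = Σ C(9,k) p^k (1−p)^(9−k) over k:
  k=0: C(9,0)·0.10^0·0.90^9 = 0.387420
  k=1: C(9,1)·0.10^1·0.90^8 = 0.387420
  k=2: C(9,2)·0.10^2·0.90^7 = 0.172187
  k=3: C(9,3)·0.10^3·0.90^6 = 0.044641
Total = 0.991669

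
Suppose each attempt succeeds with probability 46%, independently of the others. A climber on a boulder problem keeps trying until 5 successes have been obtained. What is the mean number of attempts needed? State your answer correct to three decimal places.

10.870

Y = total attempts until the fifth success; negative binomial with r=5, p=0.46.
E[Y] = r / p = 5 / 0.46 = 10.86957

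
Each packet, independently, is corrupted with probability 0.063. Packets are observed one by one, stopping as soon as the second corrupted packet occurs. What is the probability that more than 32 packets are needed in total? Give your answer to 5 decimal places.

0.39282

Needing more than 32 packets ⇔ fewer than 2 successes in the first 32. With X ~ Binomial(32, 0.063), P(Y > 32) = P(X ≤ 1).
  k=0: C(32,0)·0.063^0·0.937^32 = 0.1246427
  k=1: C(32,1)·0.063^1·0.937^31 = 0.2681747
P(X ≤ 1) = 0.3928174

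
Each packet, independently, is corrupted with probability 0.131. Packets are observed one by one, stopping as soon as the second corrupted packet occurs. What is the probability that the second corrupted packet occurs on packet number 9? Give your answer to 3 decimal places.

0.051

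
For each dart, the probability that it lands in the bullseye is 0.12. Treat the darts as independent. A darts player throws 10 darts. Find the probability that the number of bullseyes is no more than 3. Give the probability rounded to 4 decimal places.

0.9761

X ~ Binomial(10, 0.12); P(X ≤ 3) = Σ C(10,k) p^k (1−p)^(10−k) over k:
  k=0: C(10,0)·0.12^0·0.88^10 = 0.278501
  k=1: C(10,1)·0.12^1·0.88^9 = 0.379774
  k=2: C(10,2)·0.12^2·0.88^8 = 0.233043
  k=3: C(10,3)·0.12^3·0.88^7 = 0.084743
Total = 0.976061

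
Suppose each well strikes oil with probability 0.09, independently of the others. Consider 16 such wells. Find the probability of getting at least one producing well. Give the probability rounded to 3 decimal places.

0.779

P(at least one) = 1 − P(none) = 1 − (1 − 0.09)^16
= 1 − 0.22114 = 0.77886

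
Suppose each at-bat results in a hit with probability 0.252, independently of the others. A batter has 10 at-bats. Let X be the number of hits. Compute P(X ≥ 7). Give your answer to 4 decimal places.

0.0037

X ~ Binomial(10, 0.252); P(X ≥ 7) = Σ C(10,k) p^k (1−p)^(10−k) over k:
  k=7: C(10,7)·0.252^7·0.748^3 = 0.003241
  k=8: C(10,8)·0.252^8·0.748^2 = 0.000409
  k=9: C(10,9)·0.252^9·0.748^1 = 0.000031
  k=10: C(10,10)·0.252^10·0.748^0 = 0.000001
Total = 0.003682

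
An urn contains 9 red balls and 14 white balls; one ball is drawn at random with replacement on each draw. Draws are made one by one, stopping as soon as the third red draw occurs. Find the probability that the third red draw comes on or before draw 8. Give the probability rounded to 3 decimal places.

0.666

Finishing within 8 draws ⇔ at least 3 successes in the first 8. With X ~ Binomial(8, 0.391304), P(Y ≤ 8) = 1 − P(X ≤ 2).
  k=0: C(8,0)·0.391304^0·0.608696^8 = 0.01885
  k=1: C(8,1)·0.391304^1·0.608696^7 = 0.09692
  k=2: C(8,2)·0.391304^2·0.608696^6 = 0.21807
1 − 0.33383 = 0.66617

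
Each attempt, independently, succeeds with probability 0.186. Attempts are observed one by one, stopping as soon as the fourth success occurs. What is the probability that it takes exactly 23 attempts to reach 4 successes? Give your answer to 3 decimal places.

0.037

Y = trial on which the fourth success occurs; negative binomial, r=4, p=0.186.
P(Y=23) = C(22,3) · p^4 · (1−p)^19
= 1540 · 0.0011969 · 0.020038 = 0.03693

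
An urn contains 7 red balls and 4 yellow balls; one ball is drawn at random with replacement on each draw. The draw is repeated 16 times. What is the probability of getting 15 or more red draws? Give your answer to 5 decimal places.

0.00734

X ~ Binomial(16, 0.636364); P(X ≥ 15) = Σ C(16,k) p^k (1−p)^(16−k) over k:
  k=15: C(16,15)·0.636364^15·0.363636^1 = 0.0066125
  k=16: C(16,16)·0.636364^16·0.363636^0 = 0.0007232
Total = 0.0073358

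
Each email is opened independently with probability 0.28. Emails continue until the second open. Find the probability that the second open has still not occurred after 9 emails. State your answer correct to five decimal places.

0.23399

Needing more than 9 emails ⇔ fewer than 2 successes in the first 9. With X ~ Binomial(9, 0.28), P(Y > 9) = P(X ≤ 1).
  k=0: C(9,0)·0.28^0·0.72^9 = 0.0519987
  k=1: C(9,1)·0.28^1·0.72^8 = 0.1819954
P(X ≤ 1) = 0.2339941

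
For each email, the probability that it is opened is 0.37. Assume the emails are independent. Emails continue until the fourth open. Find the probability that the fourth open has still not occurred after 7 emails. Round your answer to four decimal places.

0.7659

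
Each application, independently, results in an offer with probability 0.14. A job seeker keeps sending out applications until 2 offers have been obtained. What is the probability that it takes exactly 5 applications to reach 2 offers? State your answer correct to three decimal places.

0.050

Y = trial on which the second success occurs; negative binomial, r=2, p=0.14.
P(Y=5) = C(4,1) · p^2 · (1−p)^3
= 4 · 0.0196 · 0.63606 = 0.04987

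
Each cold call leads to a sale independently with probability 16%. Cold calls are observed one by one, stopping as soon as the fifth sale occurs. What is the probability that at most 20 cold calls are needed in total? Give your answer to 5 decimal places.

0.20591

Finishing within 20 cold calls ⇔ at least 5 successes in the first 20. With X ~ Binomial(20, 0.16), P(Y ≤ 20) = 1 − P(X ≤ 4).
  k=0: C(20,0)·0.16^0·0.84^20 = 0.0305904
  k=1: C(20,1)·0.16^1·0.84^19 = 0.1165350
  k=2: C(20,2)·0.16^2·0.84^18 = 0.2108729
  k=3: C(20,3)·0.16^3·0.84^17 = 0.2409976
  k=4: C(20,4)·0.16^4·0.84^16 = 0.1950933
1 − 0.7940892 = 0.2059108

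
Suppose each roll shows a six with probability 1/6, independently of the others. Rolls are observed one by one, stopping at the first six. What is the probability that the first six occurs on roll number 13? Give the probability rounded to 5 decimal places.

Geometric (trials to first success), p = 0.166667.
P(Y = 13) = (1−p)^12 · p = 0.11216 · 0.166667 = 0.0186928

0.01869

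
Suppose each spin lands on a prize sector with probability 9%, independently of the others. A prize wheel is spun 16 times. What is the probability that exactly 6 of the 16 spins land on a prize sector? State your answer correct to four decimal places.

X ~ Binomial(n=16, p=0.09).
P(X=6) = C(16,6) · p^6 · (1−p)^10
= 8008 · 5.3144e-07 · 0.38942 = 0.001657

0.0017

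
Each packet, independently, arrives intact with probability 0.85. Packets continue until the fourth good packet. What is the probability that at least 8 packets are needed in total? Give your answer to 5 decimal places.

0.01210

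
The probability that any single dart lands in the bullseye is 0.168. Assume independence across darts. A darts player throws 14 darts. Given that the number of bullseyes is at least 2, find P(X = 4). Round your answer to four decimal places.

X ~ Binomial(14, 0.168). Want P(X=4 | X≥2) = P(X=4) / P(X≥2).
P(X=4) = C(14,4)·0.168^4·0.832^10 = 0.126737
P(X≥2) = 1 − 0.076160 − 0.215298 = 0.708542
Ratio = 0.126737 / 0.708542 = 0.178871

0.1789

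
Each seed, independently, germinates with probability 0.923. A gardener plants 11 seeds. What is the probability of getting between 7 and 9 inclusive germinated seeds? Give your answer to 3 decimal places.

X ~ Binomial(11, 0.923); P(7 ≤ X ≤ 9) = Σ C(11,k) p^k (1−p)^(11−k) over k:
  k=7: C(11,7)·0.923^7·0.077^4 = 0.00662
  k=8: C(11,8)·0.923^8·0.077^3 = 0.03968
  k=9: C(11,9)·0.923^9·0.077^2 = 0.15855
Total = 0.20485

0.205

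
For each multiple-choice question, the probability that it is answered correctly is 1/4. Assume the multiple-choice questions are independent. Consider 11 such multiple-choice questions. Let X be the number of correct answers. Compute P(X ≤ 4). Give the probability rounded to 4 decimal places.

X ~ Binomial(11, 0.25); P(X ≤ 4) = Σ C(11,k) p^k (1−p)^(11−k) over k:
  k=0: C(11,0)·0.25^0·0.75^11 = 0.042235
  k=1: C(11,1)·0.25^1·0.75^10 = 0.154862
  k=2: C(11,2)·0.25^2·0.75^9 = 0.258104
  k=3: C(11,3)·0.25^3·0.75^8 = 0.258104
  k=4: C(11,4)·0.25^4·0.75^7 = 0.172069
Total = 0.885374

0.8854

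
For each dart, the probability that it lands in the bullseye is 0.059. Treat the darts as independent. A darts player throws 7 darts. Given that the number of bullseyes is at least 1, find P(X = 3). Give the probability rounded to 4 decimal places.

0.0163

X ~ Binomial(7, 0.059). Want P(X=3 | X≥1) = P(X=3) / P(X≥1).
P(X=3) = C(7,3)·0.059^3·0.941^4 = 0.005636
P(X≥1) = 1 − 0.653322 = 0.346678
Ratio = 0.005636 / 0.346678 = 0.016258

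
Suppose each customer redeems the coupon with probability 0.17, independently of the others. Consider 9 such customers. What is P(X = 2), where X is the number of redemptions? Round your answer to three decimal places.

0.282

X ~ Binomial(n=9, p=0.17).
P(X=2) = C(9,2) · p^2 · (1−p)^7
= 36 · 0.0289 · 0.27136 = 0.28232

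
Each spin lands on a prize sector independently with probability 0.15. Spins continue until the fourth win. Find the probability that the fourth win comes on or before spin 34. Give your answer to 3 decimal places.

0.772

Finishing within 34 spins ⇔ at least 4 successes in the first 34. With X ~ Binomial(34, 0.15), P(Y ≤ 34) = 1 − P(X ≤ 3).
  k=0: C(34,0)·0.15^0·0.85^34 = 0.00398
  k=1: C(34,1)·0.15^1·0.85^33 = 0.02390
  k=2: C(34,2)·0.15^2·0.85^32 = 0.06959
  k=3: C(34,3)·0.15^3·0.85^31 = 0.13099
1 − 0.22847 = 0.77153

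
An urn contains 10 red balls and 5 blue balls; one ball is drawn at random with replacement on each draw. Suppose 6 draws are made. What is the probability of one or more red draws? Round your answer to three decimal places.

0.999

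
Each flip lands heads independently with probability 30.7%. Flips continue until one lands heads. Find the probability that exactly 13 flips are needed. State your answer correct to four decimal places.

0.0038

Geometric (trials to first success), p = 0.307.
P(Y = 13) = (1−p)^12 · p = 0.012269 · 0.307 = 0.003766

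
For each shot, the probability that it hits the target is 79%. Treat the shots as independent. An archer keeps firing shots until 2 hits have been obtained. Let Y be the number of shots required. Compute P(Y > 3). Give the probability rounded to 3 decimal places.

0.114

Needing more than 3 shots ⇔ fewer than 2 successes in the first 3. With X ~ Binomial(3, 0.79), P(Y > 3) = P(X ≤ 1).
  k=0: C(3,0)·0.79^0·0.21^3 = 0.00926
  k=1: C(3,1)·0.79^1·0.21^2 = 0.10452
P(X ≤ 1) = 0.11378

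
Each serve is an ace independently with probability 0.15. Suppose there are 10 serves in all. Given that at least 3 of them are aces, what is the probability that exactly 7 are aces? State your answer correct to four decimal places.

X ~ Binomial(10, 0.15). Want P(X=7 | X≥3) = P(X=7) / P(X≥3).
P(X=7) = C(10,7)·0.15^7·0.85^3 = 0.000126
P(X≥3) = 1 − 0.196874 − 0.347425 − 0.275897 = 0.179804
Ratio = 0.000126 / 0.179804 = 0.000700

0.0007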